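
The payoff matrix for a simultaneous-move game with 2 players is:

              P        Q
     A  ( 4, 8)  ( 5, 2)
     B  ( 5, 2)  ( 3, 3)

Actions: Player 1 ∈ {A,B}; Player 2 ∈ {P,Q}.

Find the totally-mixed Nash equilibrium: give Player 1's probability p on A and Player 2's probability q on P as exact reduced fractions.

p=1/7, q=2/3

P1 indiff ⇒ q·4+(1-q)·5 = q·5+(1-q)·3 ⇒ q(-1) = (1-q)(-2) ⇒ q = 2/3
P2 indiff ⇒ p·8+(1-p)·2 = p·2+(1-p)·3 ⇒ p(6) = (1-p)(1) ⇒ p = 1/7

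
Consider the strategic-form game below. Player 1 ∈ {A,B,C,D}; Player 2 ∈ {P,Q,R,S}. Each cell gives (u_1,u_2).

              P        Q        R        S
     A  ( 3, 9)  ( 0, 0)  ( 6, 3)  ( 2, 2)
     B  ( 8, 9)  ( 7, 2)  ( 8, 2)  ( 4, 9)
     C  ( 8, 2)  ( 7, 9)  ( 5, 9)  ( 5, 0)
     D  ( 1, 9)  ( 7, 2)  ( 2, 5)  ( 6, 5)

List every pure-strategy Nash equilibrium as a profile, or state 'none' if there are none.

(A,P): not NE [P1→C gives 8>3]
(A,Q): not NE [P1→D gives 7>0; P2→P gives 9>0]
(A,R): not NE [P1→B gives 8>6; P2→P gives 9>3]
(A,S): not NE [P1→D gives 6>2; P2→P gives 9>2]
(B,P): NE
(B,Q): not NE [P2→S gives 9>2]
(B,R): not NE [P2→S gives 9>2]
(B,S): not NE [P1→D gives 6>4]
(C,P): not NE [P2→R gives 9>2]
(C,Q): NE
(C,R): not NE [P1→B gives 8>5]
(C,S): not NE [P1→D gives 6>5; P2→R gives 9>0]
(D,P): not NE [P1→C gives 8>1]
(D,Q): not NE [P2→P gives 9>2]
(D,R): not NE [P1→B gives 8>2; P2→P gives 9>5]
(D,S): not NE [P2→P gives 9>5]

Nash profiles: (B,P), (C,Q)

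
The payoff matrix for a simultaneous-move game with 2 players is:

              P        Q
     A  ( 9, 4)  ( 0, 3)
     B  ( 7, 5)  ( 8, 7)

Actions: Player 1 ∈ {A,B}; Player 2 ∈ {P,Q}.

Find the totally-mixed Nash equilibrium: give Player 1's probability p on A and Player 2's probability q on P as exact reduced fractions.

p=2/3, q=4/5

P1 indiff ⇒ q·9+(1-q)·0 = q·7+(1-q)·8 ⇒ q(2) = (1-q)(8) ⇒ q = 4/5
P2 indiff ⇒ p·4+(1-p)·5 = p·3+(1-p)·7 ⇒ p(1) = (1-p)(2) ⇒ p = 2/3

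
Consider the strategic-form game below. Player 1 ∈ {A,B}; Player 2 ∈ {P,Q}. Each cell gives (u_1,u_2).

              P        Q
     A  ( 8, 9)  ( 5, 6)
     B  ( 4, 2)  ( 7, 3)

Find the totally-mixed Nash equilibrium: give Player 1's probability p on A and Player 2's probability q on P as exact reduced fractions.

P1 indiff ⇒ q·8+(1-q)·5 = q·4+(1-q)·7 ⇒ q(4) = (1-q)(2) ⇒ q = 1/3
P2 indiff ⇒ p·9+(1-p)·2 = p·6+(1-p)·3 ⇒ p(3) = (1-p)(1) ⇒ p = 1/4

(p,q) = (1/4, 1/3)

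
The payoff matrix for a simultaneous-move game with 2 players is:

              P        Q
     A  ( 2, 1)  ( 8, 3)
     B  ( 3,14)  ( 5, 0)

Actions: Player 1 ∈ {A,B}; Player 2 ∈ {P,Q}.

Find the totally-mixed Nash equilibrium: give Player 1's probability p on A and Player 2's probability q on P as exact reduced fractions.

P1 mixes 7/8 on A; P2 mixes 3/4 on P

P1 indiff ⇒ q·2+(1-q)·8 = q·3+(1-q)·5 ⇒ q(-1) = (1-q)(-3) ⇒ q = 3/4
P2 indiff ⇒ p·1+(1-p)·14 = p·3+(1-p)·0 ⇒ p(-2) = (1-p)(-14) ⇒ p = 7/8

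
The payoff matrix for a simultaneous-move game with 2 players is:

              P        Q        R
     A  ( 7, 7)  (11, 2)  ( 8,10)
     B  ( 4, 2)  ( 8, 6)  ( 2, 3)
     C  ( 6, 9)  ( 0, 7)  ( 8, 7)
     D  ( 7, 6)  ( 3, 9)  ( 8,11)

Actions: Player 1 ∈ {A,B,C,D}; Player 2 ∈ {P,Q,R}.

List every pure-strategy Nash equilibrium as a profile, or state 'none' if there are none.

(A,P): not NE [P2→R gives 10>7]
(A,Q): not NE [P2→R gives 10>2]
(A,R): NE
(B,P): not NE [P1→D gives 7>4; P2→Q gives 6>2]
(B,Q): not NE [P1→A gives 11>8]
(B,R): not NE [P1→D gives 8>2; P2→Q gives 6>3]
(C,P): not NE [P1→D gives 7>6]
(C,Q): not NE [P1→A gives 11>0; P2→P gives 9>7]
(C,R): not NE [P2→P gives 9>7]
(D,P): not NE [P2→R gives 11>6]
(D,Q): not NE [P1→A gives 11>3; P2→R gives 11>9]
(D,R): NE

PSNE = {(A,R), (D,R)}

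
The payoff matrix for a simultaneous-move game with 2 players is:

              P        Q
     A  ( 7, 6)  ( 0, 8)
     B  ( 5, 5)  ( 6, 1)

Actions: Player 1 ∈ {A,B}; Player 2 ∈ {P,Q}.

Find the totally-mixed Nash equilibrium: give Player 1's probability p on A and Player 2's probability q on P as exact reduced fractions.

p=2/3, q=3/4

P1 indiff ⇒ q·7+(1-q)·0 = q·5+(1-q)·6 ⇒ q(2) = (1-q)(6) ⇒ q = 3/4
P2 indiff ⇒ p·6+(1-p)·5 = p·8+(1-p)·1 ⇒ p(-2) = (1-p)(-4) ⇒ p = 2/3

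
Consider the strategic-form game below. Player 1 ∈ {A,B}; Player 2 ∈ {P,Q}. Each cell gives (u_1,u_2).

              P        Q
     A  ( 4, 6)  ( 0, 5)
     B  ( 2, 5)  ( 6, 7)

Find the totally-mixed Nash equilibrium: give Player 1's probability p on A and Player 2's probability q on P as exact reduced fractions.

P1 indiff ⇒ q·4+(1-q)·0 = q·2+(1-q)·6 ⇒ q(2) = (1-q)(6) ⇒ q = 3/4
P2 indiff ⇒ p·6+(1-p)·5 = p·5+(1-p)·7 ⇒ p(1) = (1-p)(2) ⇒ p = 2/3

p=2/3, q=3/4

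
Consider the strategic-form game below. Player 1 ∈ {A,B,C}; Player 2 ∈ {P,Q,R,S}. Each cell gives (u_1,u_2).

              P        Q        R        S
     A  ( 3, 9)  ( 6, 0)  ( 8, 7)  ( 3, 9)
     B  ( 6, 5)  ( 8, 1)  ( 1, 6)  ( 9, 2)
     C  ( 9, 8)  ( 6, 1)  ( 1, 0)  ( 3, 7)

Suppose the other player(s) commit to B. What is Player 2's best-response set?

u_2(P vs B) = 5
u_2(Q vs B) = 1
u_2(R vs B) = 6
u_2(S vs B) = 2
max payoff 6 at {R}

P2 best: {R}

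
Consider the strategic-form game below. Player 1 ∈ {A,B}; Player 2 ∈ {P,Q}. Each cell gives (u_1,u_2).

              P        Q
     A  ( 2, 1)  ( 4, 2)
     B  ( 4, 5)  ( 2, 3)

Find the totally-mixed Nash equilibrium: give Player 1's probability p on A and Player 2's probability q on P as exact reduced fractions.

(p,q) = (2/3, 1/2)

P1 indiff ⇒ q·2+(1-q)·4 = q·4+(1-q)·2 ⇒ q(-2) = (1-q)(-2) ⇒ q = 1/2
P2 indiff ⇒ p·1+(1-p)·5 = p·2+(1-p)·3 ⇒ p(-1) = (1-p)(-2) ⇒ p = 2/3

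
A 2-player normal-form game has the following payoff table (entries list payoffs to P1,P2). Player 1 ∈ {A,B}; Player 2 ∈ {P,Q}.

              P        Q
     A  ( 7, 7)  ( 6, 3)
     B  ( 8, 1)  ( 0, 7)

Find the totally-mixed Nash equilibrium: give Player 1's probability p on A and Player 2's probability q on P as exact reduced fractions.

P1 indiff ⇒ q·7+(1-q)·6 = q·8+(1-q)·0 ⇒ q(-1) = (1-q)(-6) ⇒ q = 6/7
P2 indiff ⇒ p·7+(1-p)·1 = p·3+(1-p)·7 ⇒ p(4) = (1-p)(6) ⇒ p = 3/5

P1 mixes 3/5 on A; P2 mixes 6/7 on P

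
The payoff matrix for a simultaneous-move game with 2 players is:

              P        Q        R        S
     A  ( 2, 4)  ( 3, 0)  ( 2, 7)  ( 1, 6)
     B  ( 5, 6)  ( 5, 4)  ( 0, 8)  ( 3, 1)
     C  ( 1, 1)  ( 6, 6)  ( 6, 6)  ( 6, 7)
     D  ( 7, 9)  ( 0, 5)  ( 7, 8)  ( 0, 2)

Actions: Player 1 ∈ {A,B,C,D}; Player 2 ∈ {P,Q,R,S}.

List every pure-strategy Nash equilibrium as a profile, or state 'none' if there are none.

NE set: (C,S), (D,P)

(A,P): not NE [P1→D gives 7>2; P2→R gives 7>4]
(A,Q): not NE [P1→C gives 6>3; P2→R gives 7>0]
(A,R): not NE [P1→D gives 7>2]
(A,S): not NE [P1→C gives 6>1; P2→R gives 7>6]
(B,P): not NE [P1→D gives 7>5; P2→R gives 8>6]
(B,Q): not NE [P1→C gives 6>5; P2→R gives 8>4]
(B,R): not NE [P1→D gives 7>0]
(B,S): not NE [P1→C gives 6>3; P2→R gives 8>1]
(C,P): not NE [P1→D gives 7>1; P2→S gives 7>1]
(C,Q): not NE [P2→S gives 7>6]
(C,R): not NE [P1→D gives 7>6; P2→S gives 7>6]
(C,S): NE
(D,P): NE
(D,Q): not NE [P1→C gives 6>0; P2→P gives 9>5]
(D,R): not NE [P2→P gives 9>8]
(D,S): not NE [P1→C gives 6>0; P2→P gives 9>2]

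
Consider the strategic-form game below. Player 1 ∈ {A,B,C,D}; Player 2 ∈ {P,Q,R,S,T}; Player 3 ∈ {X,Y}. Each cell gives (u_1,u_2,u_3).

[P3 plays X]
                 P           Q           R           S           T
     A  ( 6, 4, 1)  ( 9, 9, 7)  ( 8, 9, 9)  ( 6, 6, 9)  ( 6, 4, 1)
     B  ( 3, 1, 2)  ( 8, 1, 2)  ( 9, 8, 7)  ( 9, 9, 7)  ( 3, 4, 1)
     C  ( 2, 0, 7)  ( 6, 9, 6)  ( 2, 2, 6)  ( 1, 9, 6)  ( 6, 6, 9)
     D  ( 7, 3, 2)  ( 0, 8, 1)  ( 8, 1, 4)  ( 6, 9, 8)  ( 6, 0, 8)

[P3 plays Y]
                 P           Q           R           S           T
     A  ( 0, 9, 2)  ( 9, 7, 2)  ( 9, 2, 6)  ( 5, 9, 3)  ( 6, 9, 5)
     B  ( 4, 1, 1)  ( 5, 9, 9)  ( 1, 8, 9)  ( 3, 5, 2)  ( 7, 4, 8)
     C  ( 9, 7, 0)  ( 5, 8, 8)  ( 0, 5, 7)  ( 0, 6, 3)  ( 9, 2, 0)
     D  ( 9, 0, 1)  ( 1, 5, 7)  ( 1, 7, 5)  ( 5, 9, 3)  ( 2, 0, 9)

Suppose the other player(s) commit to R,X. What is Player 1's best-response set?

u_1(A vs R,X) = 8
u_1(B vs R,X) = 9
u_1(C vs R,X) = 2
u_1(D vs R,X) = 8
max payoff 9 at {B}

P1 best: {B}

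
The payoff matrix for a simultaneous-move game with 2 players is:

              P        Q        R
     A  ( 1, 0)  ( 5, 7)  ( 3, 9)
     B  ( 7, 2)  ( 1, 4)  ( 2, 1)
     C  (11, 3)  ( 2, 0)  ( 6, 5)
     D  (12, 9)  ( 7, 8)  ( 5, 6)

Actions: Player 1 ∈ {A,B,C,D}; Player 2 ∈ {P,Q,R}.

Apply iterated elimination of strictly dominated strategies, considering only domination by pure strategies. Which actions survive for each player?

P1 drop A (D beats it: P:12>1 Q:7>5 R:5>3)
P1 drop B (C beats it: P:11>7 Q:2>1 R:6>2)
P2 drop Q (P beats it: C:3>0 D:9>8)
P1→{C,D} P2→{P,R}

IESDS → P1:{C,D} P2:{P,R}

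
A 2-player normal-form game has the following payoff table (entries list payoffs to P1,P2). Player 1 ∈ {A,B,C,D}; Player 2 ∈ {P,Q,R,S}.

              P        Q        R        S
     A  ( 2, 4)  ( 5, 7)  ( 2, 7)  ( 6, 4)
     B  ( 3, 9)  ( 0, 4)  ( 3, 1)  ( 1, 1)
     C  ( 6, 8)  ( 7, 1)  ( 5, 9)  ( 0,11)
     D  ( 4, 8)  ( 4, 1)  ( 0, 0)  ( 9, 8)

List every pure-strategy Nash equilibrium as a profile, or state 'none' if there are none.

NE set: (D,S)

(A,P): not NE [P1→C gives 6>2; P2→R gives 7>4]
(A,Q): not NE [P1→C gives 7>5]
(A,R): not NE [P1→C gives 5>2]
(A,S): not NE [P1→D gives 9>6; P2→R gives 7>4]
(B,P): not NE [P1→C gives 6>3]
(B,Q): not NE [P1→C gives 7>0; P2→P gives 9>4]
(B,R): not NE [P1→C gives 5>3; P2→P gives 9>1]
(B,S): not NE [P1→D gives 9>1; P2→P gives 9>1]
(C,P): not NE [P2→S gives 11>8]
(C,Q): not NE [P2→S gives 11>1]
(C,R): not NE [P2→S gives 11>9]
(C,S): not NE [P1→D gives 9>0]
(D,P): not NE [P1→C gives 6>4]
(D,Q): not NE [P1→C gives 7>4; P2→S gives 8>1]
(D,R): not NE [P1→C gives 5>0; P2→S gives 8>0]
(D,S): NE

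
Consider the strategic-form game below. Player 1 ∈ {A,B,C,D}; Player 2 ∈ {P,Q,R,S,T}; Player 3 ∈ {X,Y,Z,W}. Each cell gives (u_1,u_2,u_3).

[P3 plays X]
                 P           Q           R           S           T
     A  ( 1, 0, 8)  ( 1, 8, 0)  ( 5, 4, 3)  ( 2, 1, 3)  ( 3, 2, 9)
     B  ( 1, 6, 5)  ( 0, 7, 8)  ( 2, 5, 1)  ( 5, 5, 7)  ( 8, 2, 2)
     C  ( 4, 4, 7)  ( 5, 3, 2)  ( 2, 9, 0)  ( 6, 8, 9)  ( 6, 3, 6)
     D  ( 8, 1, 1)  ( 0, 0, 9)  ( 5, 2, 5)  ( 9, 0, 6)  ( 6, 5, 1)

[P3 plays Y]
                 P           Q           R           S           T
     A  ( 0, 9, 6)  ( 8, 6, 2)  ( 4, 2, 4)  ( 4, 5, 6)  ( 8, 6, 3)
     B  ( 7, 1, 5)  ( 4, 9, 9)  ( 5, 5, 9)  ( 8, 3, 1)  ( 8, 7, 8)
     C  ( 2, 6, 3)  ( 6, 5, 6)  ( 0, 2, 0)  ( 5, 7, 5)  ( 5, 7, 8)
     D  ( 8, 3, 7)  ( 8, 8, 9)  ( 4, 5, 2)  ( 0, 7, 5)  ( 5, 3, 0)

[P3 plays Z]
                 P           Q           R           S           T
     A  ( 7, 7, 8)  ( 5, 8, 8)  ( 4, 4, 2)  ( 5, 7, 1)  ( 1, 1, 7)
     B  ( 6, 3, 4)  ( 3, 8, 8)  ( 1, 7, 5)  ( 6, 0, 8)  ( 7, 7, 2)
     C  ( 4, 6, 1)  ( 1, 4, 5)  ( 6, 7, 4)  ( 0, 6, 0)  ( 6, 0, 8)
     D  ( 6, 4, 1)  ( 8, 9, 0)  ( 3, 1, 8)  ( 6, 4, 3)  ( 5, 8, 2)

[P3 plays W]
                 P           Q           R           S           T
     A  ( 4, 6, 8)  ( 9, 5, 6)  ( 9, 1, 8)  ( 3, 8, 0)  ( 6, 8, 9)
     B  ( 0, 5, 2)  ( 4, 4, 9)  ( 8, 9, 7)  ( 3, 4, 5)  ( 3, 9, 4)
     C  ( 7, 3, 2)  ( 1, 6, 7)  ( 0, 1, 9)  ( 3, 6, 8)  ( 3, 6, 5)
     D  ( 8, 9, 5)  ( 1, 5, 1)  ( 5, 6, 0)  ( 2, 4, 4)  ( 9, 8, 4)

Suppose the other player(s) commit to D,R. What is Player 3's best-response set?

u_3(X vs D,R) = 5
u_3(Y vs D,R) = 2
u_3(Z vs D,R) = 8
u_3(W vs D,R) = 0
max payoff 8 at {Z}

P3 best: {Z}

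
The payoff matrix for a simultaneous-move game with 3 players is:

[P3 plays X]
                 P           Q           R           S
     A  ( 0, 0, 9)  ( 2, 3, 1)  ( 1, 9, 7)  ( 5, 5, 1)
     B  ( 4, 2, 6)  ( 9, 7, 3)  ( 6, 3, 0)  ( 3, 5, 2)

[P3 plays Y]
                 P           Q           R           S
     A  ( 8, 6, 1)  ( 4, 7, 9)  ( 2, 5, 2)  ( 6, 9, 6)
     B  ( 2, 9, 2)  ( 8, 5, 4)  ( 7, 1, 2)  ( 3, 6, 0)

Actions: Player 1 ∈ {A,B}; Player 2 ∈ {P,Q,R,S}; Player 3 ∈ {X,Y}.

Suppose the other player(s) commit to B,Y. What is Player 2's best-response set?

u_2(P vs B,Y) = 9
u_2(Q vs B,Y) = 5
u_2(R vs B,Y) = 1
u_2(S vs B,Y) = 6
max payoff 9 at {P}

P2 best: {P}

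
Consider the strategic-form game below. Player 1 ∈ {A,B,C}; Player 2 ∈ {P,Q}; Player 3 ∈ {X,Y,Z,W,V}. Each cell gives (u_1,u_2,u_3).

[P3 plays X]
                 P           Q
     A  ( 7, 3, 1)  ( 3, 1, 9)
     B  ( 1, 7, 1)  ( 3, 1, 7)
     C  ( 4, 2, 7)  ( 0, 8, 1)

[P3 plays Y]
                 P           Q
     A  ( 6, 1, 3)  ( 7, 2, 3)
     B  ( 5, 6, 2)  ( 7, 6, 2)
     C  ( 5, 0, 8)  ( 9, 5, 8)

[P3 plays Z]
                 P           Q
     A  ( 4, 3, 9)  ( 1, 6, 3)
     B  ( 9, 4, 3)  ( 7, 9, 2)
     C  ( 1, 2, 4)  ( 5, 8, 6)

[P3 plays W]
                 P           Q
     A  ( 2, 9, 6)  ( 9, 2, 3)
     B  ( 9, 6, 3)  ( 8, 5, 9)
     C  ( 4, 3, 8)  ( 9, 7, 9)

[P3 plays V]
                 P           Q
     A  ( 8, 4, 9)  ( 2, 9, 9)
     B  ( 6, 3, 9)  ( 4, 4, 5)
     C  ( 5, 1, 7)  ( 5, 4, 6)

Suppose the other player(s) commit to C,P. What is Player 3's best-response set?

BR_3 = {Y,W}

u_3(X vs C,P) = 7
u_3(Y vs C,P) = 8
u_3(Z vs C,P) = 4
u_3(W vs C,P) = 8
u_3(V vs C,P) = 7
max payoff 8 at {Y,W}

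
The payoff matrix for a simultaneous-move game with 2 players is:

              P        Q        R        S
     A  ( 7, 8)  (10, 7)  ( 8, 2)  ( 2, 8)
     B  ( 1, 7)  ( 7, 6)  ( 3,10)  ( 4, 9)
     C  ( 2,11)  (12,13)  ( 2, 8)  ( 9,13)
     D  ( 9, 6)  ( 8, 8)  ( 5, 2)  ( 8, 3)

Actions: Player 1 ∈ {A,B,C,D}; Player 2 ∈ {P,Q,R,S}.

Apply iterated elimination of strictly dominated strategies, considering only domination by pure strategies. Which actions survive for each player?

Remaining: P1:{A,C,D} P2:{P,Q,S}

P1 drop B (D beats it: P:9>1 Q:8>7 R:5>3 S:8>4)
P2 drop R (P beats it: A:8>2 C:11>8 D:6>2)
P1→{A,C,D} P2→{P,Q,S}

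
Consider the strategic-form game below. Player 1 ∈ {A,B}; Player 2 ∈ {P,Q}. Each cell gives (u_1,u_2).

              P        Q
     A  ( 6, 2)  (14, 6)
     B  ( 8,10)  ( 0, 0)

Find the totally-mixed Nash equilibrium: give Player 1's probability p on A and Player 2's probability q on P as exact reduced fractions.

P1 indiff ⇒ q·6+(1-q)·14 = q·8+(1-q)·0 ⇒ q(-2) = (1-q)(-14) ⇒ q = 7/8
P2 indiff ⇒ p·2+(1-p)·10 = p·6+(1-p)·0 ⇒ p(-4) = (1-p)(-10) ⇒ p = 5/7

(p,q) = (5/7, 7/8)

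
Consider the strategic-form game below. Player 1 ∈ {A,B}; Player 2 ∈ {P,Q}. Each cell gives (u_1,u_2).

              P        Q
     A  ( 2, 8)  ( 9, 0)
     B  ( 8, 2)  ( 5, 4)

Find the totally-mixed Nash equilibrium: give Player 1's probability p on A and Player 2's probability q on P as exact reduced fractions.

P1 indiff ⇒ q·2+(1-q)·9 = q·8+(1-q)·5 ⇒ q(-6) = (1-q)(-4) ⇒ q = 2/5
P2 indiff ⇒ p·8+(1-p)·2 = p·0+(1-p)·4 ⇒ p(8) = (1-p)(2) ⇒ p = 1/5

p=1/5, q=2/5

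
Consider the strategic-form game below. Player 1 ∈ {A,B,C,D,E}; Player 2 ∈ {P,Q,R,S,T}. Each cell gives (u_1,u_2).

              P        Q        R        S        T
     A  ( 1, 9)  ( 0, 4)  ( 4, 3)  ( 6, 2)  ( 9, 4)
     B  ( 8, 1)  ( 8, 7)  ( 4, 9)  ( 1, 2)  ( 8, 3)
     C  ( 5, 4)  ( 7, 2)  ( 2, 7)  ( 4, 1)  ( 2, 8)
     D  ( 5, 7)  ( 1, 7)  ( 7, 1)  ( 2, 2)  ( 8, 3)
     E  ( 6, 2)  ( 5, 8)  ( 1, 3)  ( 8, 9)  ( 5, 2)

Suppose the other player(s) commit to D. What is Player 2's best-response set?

BR_2 = {P,Q}

u_2(P vs D) = 7
u_2(Q vs D) = 7
u_2(R vs D) = 1
u_2(S vs D) = 2
u_2(T vs D) = 3
max payoff 7 at {P,Q}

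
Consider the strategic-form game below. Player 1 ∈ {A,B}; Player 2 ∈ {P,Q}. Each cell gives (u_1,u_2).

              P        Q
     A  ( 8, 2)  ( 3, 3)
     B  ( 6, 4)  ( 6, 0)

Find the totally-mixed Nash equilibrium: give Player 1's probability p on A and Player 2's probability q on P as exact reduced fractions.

P1 indiff ⇒ q·8+(1-q)·3 = q·6+(1-q)·6 ⇒ q(2) = (1-q)(3) ⇒ q = 3/5
P2 indiff ⇒ p·2+(1-p)·4 = p·3+(1-p)·0 ⇒ p(-1) = (1-p)(-4) ⇒ p = 4/5

(p,q) = (4/5, 3/5)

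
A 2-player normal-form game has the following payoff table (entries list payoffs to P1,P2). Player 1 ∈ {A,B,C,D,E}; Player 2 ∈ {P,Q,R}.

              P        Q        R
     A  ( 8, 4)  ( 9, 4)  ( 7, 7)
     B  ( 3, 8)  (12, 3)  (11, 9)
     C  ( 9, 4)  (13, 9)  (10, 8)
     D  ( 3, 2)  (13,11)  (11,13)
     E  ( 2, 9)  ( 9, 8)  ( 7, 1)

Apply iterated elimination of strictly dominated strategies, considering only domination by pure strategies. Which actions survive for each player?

Remaining: P1:{B,C,D} P2:{Q,R}

P1 drop A (C beats it: P:9>8 Q:13>9 R:10>7)
P1 drop E (B beats it: P:3>2 Q:12>9 R:11>7)
P2 drop P (R beats it: B:9>8 C:8>4 D:13>2)
P1→{B,C,D} P2→{Q,R}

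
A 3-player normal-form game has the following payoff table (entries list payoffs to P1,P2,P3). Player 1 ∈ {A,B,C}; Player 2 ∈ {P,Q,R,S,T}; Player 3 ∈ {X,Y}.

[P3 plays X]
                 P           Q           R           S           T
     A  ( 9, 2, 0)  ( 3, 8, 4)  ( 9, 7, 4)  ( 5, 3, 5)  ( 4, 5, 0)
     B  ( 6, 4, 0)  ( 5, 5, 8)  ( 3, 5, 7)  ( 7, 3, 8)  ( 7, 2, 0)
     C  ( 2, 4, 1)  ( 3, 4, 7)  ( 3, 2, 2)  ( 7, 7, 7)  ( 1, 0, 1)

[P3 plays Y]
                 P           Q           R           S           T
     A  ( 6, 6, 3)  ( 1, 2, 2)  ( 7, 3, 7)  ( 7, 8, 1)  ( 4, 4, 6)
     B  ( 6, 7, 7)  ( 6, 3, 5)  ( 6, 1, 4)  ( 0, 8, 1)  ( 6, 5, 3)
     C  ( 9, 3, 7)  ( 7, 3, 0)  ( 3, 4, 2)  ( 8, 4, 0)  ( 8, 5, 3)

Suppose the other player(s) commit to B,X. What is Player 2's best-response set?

u_2(P vs B,X) = 4
u_2(Q vs B,X) = 5
u_2(R vs B,X) = 5
u_2(S vs B,X) = 3
u_2(T vs B,X) = 2
max payoff 5 at {Q,R}

argmax u_2 = {Q,R}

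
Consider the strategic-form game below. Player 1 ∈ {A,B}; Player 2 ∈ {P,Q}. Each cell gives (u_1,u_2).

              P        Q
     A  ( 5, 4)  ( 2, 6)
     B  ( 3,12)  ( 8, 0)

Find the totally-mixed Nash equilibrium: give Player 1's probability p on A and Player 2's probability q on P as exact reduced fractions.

P1 indiff ⇒ q·5+(1-q)·2 = q·3+(1-q)·8 ⇒ q(2) = (1-q)(6) ⇒ q = 3/4
P2 indiff ⇒ p·4+(1-p)·12 = p·6+(1-p)·0 ⇒ p(-2) = (1-p)(-12) ⇒ p = 6/7

P1 mixes 6/7 on A; P2 mixes 3/4 on P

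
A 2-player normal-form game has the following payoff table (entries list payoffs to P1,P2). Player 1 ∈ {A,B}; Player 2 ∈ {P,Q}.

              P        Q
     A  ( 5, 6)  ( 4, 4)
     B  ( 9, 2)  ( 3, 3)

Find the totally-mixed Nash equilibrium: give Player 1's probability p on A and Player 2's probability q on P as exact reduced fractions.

P1 mixes 1/3 on A; P2 mixes 1/5 on P

P1 indiff ⇒ q·5+(1-q)·4 = q·9+(1-q)·3 ⇒ q(-4) = (1-q)(-1) ⇒ q = 1/5
P2 indiff ⇒ p·6+(1-p)·2 = p·4+(1-p)·3 ⇒ p(2) = (1-p)(1) ⇒ p = 1/3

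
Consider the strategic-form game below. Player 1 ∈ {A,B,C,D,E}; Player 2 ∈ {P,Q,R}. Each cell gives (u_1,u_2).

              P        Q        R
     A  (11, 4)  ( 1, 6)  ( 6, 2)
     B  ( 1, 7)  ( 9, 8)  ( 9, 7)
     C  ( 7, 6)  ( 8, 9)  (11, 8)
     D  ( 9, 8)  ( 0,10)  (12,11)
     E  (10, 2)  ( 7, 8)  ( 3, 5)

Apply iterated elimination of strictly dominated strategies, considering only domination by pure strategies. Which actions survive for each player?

P2 drop P (Q beats it: A:6>4 B:8>7 C:9>6 D:10>8 E:8>2)
P1 drop A (B beats it: Q:9>1 R:9>6)
P1 drop E (B beats it: Q:9>7 R:9>3)
P1→{B,C,D} P2→{Q,R}

Remaining: P1:{B,C,D} P2:{Q,R}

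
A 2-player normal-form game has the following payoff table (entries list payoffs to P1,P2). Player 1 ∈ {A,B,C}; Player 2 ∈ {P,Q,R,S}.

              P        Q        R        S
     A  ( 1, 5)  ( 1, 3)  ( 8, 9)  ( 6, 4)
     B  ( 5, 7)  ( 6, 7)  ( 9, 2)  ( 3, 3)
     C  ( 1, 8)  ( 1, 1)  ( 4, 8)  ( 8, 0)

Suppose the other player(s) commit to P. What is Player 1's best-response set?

u_1(A vs P) = 1
u_1(B vs P) = 5
u_1(C vs P) = 1
max payoff 5 at {B}

argmax u_1 = {B}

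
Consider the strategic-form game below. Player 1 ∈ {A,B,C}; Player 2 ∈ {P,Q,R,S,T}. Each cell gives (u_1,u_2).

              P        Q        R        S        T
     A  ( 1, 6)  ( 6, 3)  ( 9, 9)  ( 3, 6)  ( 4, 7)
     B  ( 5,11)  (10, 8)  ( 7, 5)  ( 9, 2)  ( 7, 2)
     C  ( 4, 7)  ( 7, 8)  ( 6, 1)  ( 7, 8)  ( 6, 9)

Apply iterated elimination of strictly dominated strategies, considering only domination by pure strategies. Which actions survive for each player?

P1 drop C (B beats it: P:5>4 Q:10>7 R:7>6 S:9>7 T:7>6)
P2 drop Q (P beats it: A:6>3 B:11>8)
P2 drop S (R beats it: A:9>6 B:5>2)
P2 drop T (R beats it: A:9>7 B:5>2)
P1→{A,B} P2→{P,R}

IESDS → P1:{A,B} P2:{P,R}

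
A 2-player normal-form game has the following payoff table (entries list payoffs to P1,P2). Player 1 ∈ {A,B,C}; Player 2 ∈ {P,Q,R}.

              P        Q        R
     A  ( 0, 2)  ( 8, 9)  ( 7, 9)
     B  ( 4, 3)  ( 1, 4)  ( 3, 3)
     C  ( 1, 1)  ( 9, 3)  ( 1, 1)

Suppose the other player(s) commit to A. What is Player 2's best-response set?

u_2(P vs A) = 2
u_2(Q vs A) = 9
u_2(R vs A) = 9
max payoff 9 at {Q,R}

BR_2 = {Q,R}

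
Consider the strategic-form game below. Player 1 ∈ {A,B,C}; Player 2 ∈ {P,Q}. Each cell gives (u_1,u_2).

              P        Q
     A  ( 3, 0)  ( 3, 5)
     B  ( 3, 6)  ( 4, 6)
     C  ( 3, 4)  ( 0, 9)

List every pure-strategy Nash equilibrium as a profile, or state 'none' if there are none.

(A,P): not NE [P2→Q gives 5>0]
(A,Q): not NE [P1→B gives 4>3]
(B,P): NE
(B,Q): NE
(C,P): not NE [P2→Q gives 9>4]
(C,Q): not NE [P1→B gives 4>0]

NE set: (B,P), (B,Q)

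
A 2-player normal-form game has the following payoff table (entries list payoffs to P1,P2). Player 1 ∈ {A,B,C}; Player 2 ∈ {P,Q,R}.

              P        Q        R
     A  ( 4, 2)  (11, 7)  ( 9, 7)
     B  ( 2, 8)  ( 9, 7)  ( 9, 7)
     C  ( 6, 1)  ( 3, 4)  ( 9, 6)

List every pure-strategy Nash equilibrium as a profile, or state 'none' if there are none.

(A,P): not NE [P1→C gives 6>4; P2→R gives 7>2]
(A,Q): NE
(A,R): NE
(B,P): not NE [P1→C gives 6>2]
(B,Q): not NE [P1→A gives 11>9; P2→P gives 8>7]
(B,R): not NE [P2→P gives 8>7]
(C,P): not NE [P2→R gives 6>1]
(C,Q): not NE [P1→A gives 11>3; P2→R gives 6>4]
(C,R): NE

PSNE = {(A,Q), (A,R), (C,R)}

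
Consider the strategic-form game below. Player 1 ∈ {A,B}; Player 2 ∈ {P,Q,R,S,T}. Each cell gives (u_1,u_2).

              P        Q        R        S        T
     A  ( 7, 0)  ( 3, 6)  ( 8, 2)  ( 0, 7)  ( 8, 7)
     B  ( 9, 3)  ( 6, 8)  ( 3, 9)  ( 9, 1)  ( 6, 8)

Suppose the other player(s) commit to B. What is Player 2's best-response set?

u_2(P vs B) = 3
u_2(Q vs B) = 8
u_2(R vs B) = 9
u_2(S vs B) = 1
u_2(T vs B) = 8
max payoff 9 at {R}

P2 best: {R}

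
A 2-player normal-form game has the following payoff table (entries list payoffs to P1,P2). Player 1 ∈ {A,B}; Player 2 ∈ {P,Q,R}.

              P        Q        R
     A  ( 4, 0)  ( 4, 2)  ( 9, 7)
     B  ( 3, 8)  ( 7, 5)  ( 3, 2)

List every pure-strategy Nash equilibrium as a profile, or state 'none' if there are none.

(A,P): not NE [P2→R gives 7>0]
(A,Q): not NE [P1→B gives 7>4; P2→R gives 7>2]
(A,R): NE
(B,P): not NE [P1→A gives 4>3]
(B,Q): not NE [P2→P gives 8>5]
(B,R): not NE [P1→A gives 9>3; P2→P gives 8>2]

Nash profiles: (A,R)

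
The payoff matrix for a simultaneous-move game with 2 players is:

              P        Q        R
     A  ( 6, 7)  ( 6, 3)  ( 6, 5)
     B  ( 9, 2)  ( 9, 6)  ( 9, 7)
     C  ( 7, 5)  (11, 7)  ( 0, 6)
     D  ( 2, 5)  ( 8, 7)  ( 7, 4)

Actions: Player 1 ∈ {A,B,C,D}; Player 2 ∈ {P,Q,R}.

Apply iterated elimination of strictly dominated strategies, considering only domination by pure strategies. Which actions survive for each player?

P1 drop A (B beats it: P:9>6 Q:9>6 R:9>6)
P1 drop D (B beats it: P:9>2 Q:9>8 R:9>7)
P2 drop P (Q beats it: B:6>2 C:7>5)
P1→{B,C} P2→{Q,R}

IESDS → P1:{B,C} P2:{Q,R}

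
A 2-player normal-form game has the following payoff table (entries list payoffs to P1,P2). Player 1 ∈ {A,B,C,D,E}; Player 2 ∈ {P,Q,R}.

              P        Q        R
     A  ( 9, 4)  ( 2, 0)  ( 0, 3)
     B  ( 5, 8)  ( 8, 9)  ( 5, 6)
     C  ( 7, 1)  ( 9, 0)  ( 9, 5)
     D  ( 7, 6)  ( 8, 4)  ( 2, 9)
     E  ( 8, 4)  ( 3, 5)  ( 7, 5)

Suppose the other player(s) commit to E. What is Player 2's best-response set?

argmax u_2 = {Q,R}

u_2(P vs E) = 4
u_2(Q vs E) = 5
u_2(R vs E) = 5
max payoff 5 at {Q,R}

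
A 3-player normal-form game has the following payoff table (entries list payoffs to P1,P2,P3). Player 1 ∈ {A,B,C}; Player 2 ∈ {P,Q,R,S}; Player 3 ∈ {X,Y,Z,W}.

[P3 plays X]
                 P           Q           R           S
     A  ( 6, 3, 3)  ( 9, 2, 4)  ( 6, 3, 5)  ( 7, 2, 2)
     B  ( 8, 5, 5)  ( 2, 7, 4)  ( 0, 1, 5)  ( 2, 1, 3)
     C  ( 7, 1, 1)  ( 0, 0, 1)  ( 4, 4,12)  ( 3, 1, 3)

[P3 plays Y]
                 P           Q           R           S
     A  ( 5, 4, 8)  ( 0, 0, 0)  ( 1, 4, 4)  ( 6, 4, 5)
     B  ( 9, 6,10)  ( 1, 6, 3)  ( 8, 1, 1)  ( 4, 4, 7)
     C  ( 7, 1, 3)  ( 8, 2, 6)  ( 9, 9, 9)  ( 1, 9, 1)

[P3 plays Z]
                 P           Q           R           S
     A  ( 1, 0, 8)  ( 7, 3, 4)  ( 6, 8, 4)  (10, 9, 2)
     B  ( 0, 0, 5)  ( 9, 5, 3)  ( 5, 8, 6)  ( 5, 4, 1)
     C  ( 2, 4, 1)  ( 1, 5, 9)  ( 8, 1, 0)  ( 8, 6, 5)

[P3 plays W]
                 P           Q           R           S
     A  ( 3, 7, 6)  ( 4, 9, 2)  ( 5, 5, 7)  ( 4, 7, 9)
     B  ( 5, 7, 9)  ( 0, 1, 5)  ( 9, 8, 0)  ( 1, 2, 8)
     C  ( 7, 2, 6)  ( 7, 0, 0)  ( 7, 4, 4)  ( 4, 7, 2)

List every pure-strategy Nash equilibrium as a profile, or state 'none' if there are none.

PSNE = {(B,P,Y)}

(A,P,X): not NE [P1→B gives 8>6; P3→Z gives 8>3]
(A,P,Y): not NE [P1→B gives 9>5]
(A,P,Z): not NE [P1→C gives 2>1; P2→S gives 9>0]
(A,P,W): not NE [P1→C gives 7>3; P2→Q gives 9>7; P3→Z gives 8>6]
(A,Q,X): not NE [P2→R gives 3>2]
(A,Q,Y): not NE [P1→C gives 8>0; P2→S gives 4>0; P3→Z gives 4>0]
(A,Q,Z): not NE [P1→B gives 9>7; P2→S gives 9>3]
(A,Q,W): not NE [P1→C gives 7>4; P3→Z gives 4>2]
(A,R,X): not NE [P3→W gives 7>5]
(A,R,Y): not NE [P1→C gives 9>1; P3→W gives 7>4]
(A,R,Z): not NE [P1→C gives 8>6; P2→S gives 9>8; P3→W gives 7>4]
(A,R,W): not NE [P1→B gives 9>5; P2→Q gives 9>5]
(A,S,X): not NE [P2→R gives 3>2; P3→W gives 9>2]
(A,S,Y): not NE [P3→W gives 9>5]
(A,S,Z): not NE [P3→W gives 9>2]
(A,S,W): not NE [P2→Q gives 9>7]
(B,P,X): not NE [P2→Q gives 7>5; P3→Y gives 10>5]
(B,P,Y): NE
(B,P,Z): not NE [P1→C gives 2>0; P2→R gives 8>0; P3→Y gives 10>5]
(B,P,W): not NE [P1→C gives 7>5; P2→R gives 8>7; P3→Y gives 10>9]
(B,Q,X): not NE [P1→A gives 9>2; P3→W gives 5>4]
(B,Q,Y): not NE [P1→C gives 8>1; P3→W gives 5>3]
(B,Q,Z): not NE [P2→R gives 8>5; P3→W gives 5>3]
(B,Q,W): not NE [P1→C gives 7>0; P2→R gives 8>1]
(B,R,X): not NE [P1→A gives 6>0; P2→Q gives 7>1; P3→Z gives 6>5]
(B,R,Y): not NE [P1→C gives 9>8; P2→Q gives 6>1; P3→Z gives 6>1]
(B,R,Z): not NE [P1→C gives 8>5]
(B,R,W): not NE [P3→Z gives 6>0]
(B,S,X): not NE [P1→A gives 7>2; P2→Q gives 7>1; P3→W gives 8>3]
(B,S,Y): not NE [P1→A gives 6>4; P2→Q gives 6>4; P3→W gives 8>7]
(B,S,Z): not NE [P1→A gives 10>5; P2→R gives 8>4; P3→W gives 8>1]
(B,S,W): not NE [P1→C gives 4>1; P2→R gives 8>2]
(C,P,X): not NE [P1→B gives 8>7; P2→R gives 4>1; P3→W gives 6>1]
(C,P,Y): not NE [P1→B gives 9>7; P2→S gives 9>1; P3→W gives 6>3]
(C,P,Z): not NE [P2→S gives 6>4; P3→W gives 6>1]
(C,P,W): not NE [P2→S gives 7>2]
(C,Q,X): not NE [P1→A gives 9>0; P2→R gives 4>0; P3→Z gives 9>1]
(C,Q,Y): not NE [P2→S gives 9>2; P3→Z gives 9>6]
(C,Q,Z): not NE [P1→B gives 9>1; P2→S gives 6>5]
(C,Q,W): not NE [P2→S gives 7>0; P3→Z gives 9>0]
(C,R,X): not NE [P1→A gives 6>4]
(C,R,Y): not NE [P3→X gives 12>9]
(C,R,Z): not NE [P2→S gives 6>1; P3→X gives 12>0]
(C,R,W): not NE [P1→B gives 9>7; P2→S gives 7>4; P3→X gives 12>4]
(C,S,X): not NE [P1→A gives 7>3; P2→R gives 4>1; P3→Z gives 5>3]
(C,S,Y): not NE [P1→A gives 6>1; P3→Z gives 5>1]
(C,S,Z): not NE [P1→A gives 10>8]
(C,S,W): not NE [P3→Z gives 5>2]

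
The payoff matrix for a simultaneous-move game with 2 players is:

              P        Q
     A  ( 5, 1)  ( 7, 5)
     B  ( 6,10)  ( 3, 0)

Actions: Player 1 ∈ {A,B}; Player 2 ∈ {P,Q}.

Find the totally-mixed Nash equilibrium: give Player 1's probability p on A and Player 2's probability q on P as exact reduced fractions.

p=5/7, q=4/5

P1 indiff ⇒ q·5+(1-q)·7 = q·6+(1-q)·3 ⇒ q(-1) = (1-q)(-4) ⇒ q = 4/5
P2 indiff ⇒ p·1+(1-p)·10 = p·5+(1-p)·0 ⇒ p(-4) = (1-p)(-10) ⇒ p = 5/7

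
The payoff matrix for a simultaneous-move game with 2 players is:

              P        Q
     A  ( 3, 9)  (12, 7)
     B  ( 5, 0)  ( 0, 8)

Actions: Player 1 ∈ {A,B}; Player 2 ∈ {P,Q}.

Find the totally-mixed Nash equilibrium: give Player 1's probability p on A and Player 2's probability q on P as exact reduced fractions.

P1 indiff ⇒ q·3+(1-q)·12 = q·5+(1-q)·0 ⇒ q(-2) = (1-q)(-12) ⇒ q = 6/7
P2 indiff ⇒ p·9+(1-p)·0 = p·7+(1-p)·8 ⇒ p(2) = (1-p)(8) ⇒ p = 4/5

(p,q) = (4/5, 6/7)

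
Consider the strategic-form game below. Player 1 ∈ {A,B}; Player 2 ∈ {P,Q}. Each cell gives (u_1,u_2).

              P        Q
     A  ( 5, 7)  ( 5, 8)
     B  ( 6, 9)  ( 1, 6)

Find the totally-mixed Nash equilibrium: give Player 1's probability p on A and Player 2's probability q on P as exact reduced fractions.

(p,q) = (3/4, 4/5)

P1 indiff ⇒ q·5+(1-q)·5 = q·6+(1-q)·1 ⇒ q(-1) = (1-q)(-4) ⇒ q = 4/5
P2 indiff ⇒ p·7+(1-p)·9 = p·8+(1-p)·6 ⇒ p(-1) = (1-p)(-3) ⇒ p = 3/4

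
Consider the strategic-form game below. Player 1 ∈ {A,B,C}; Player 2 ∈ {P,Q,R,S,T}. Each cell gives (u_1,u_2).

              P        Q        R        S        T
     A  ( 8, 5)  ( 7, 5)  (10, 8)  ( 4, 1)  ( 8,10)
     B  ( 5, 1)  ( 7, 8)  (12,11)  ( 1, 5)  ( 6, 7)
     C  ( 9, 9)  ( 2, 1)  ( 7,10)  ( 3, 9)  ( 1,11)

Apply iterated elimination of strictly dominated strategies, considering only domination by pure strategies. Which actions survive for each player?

Remaining: P1:{A,B} P2:{R,T}

P2 drop P (R beats it: A:8>5 B:11>1 C:10>9)
P1 drop C (A beats it: Q:7>2 R:10>7 S:4>3 T:8>1)
P2 drop Q (R beats it: A:8>5 B:11>8)
P2 drop S (R beats it: A:8>1 B:11>5)
P1→{A,B} P2→{R,T}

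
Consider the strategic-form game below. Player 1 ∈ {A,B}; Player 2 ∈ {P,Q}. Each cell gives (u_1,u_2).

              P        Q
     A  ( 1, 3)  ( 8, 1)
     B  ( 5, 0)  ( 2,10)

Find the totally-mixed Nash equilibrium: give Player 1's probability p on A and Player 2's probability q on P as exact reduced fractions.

p=5/6, q=3/5

P1 indiff ⇒ q·1+(1-q)·8 = q·5+(1-q)·2 ⇒ q(-4) = (1-q)(-6) ⇒ q = 3/5
P2 indiff ⇒ p·3+(1-p)·0 = p·1+(1-p)·10 ⇒ p(2) = (1-p)(10) ⇒ p = 5/6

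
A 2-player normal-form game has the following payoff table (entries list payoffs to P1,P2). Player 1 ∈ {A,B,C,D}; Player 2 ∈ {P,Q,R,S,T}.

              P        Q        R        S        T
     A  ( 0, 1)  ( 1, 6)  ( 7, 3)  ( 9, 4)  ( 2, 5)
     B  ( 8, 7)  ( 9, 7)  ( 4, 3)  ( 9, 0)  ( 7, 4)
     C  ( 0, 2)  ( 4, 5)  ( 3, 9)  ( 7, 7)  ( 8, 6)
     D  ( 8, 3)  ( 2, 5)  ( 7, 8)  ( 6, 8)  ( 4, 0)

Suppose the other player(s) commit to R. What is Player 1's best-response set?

u_1(A vs R) = 7
u_1(B vs R) = 4
u_1(C vs R) = 3
u_1(D vs R) = 7
max payoff 7 at {A,D}

argmax u_1 = {A,D}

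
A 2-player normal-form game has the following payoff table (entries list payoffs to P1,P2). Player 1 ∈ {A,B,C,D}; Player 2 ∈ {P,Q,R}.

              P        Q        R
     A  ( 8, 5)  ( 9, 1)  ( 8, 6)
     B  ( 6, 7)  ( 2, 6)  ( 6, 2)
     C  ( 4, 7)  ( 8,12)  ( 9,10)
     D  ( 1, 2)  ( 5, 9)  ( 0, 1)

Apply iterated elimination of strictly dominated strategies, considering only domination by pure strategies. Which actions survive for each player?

P1 drop B (A beats it: P:8>6 Q:9>2 R:8>6)
P1 drop D (A beats it: P:8>1 Q:9>5 R:8>0)
P2 drop P (R beats it: A:6>5 C:10>7)
P1→{A,C} P2→{Q,R}

IESDS → P1:{A,C} P2:{Q,R}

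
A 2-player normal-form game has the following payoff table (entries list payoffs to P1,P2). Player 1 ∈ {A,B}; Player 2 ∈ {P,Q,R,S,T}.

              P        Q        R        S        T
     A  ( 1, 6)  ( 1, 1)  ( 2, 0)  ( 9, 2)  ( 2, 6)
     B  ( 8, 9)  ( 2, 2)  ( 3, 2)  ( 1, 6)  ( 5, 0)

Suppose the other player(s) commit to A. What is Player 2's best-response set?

BR_2 = {P,T}

u_2(P vs A) = 6
u_2(Q vs A) = 1
u_2(R vs A) = 0
u_2(S vs A) = 2
u_2(T vs A) = 6
max payoff 6 at {P,T}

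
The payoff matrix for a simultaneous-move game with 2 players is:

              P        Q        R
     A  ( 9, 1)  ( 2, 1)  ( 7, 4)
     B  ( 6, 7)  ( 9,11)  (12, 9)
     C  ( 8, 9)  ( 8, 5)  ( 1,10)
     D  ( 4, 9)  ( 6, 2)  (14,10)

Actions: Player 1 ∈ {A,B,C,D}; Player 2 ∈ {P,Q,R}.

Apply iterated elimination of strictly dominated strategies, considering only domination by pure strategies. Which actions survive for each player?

Survivors P1:{B,D} P2:{Q,R}

P2 drop P (R beats it: A:4>1 B:9>7 C:10>9 D:10>9)
P1 drop A (B beats it: Q:9>2 R:12>7)
P1 drop C (B beats it: Q:9>8 R:12>1)
P1→{B,D} P2→{Q,R}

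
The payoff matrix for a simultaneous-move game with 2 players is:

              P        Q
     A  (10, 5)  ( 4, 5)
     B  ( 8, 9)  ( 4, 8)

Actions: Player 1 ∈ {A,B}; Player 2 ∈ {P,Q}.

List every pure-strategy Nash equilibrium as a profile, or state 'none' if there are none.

(A,P): NE
(A,Q): NE
(B,P): not NE [P1→A gives 10>8]
(B,Q): not NE [P2→P gives 9>8]

PSNE = {(A,P), (A,Q)}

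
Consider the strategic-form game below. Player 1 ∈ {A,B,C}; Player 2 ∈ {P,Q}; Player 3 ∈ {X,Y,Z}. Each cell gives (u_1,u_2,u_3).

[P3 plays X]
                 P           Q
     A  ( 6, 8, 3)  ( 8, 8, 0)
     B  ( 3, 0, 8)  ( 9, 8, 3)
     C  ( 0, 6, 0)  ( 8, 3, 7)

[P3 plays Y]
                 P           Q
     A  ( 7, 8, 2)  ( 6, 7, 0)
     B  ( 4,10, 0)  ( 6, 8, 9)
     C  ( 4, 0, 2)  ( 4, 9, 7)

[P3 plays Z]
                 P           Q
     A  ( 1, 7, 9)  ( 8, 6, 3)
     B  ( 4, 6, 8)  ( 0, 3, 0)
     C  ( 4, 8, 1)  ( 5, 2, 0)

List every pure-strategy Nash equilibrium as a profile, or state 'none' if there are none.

(A,P,X): not NE [P3→Z gives 9>3]
(A,P,Y): not NE [P3→Z gives 9>2]
(A,P,Z): not NE [P1→C gives 4>1]
(A,Q,X): not NE [P1→B gives 9>8; P3→Z gives 3>0]
(A,Q,Y): not NE [P2→P gives 8>7; P3→Z gives 3>0]
(A,Q,Z): not NE [P2→P gives 7>6]
(B,P,X): not NE [P1→A gives 6>3; P2→Q gives 8>0]
(B,P,Y): not NE [P1→A gives 7>4; P3→Z gives 8>0]
(B,P,Z): NE
(B,Q,X): not NE [P3→Y gives 9>3]
(B,Q,Y): not NE [P2→P gives 10>8]
(B,Q,Z): not NE [P1→A gives 8>0; P2→P gives 6>3; P3→Y gives 9>0]
(C,P,X): not NE [P1→A gives 6>0; P3→Y gives 2>0]
(C,P,Y): not NE [P1→A gives 7>4; P2→Q gives 9>0]
(C,P,Z): not NE [P3→Y gives 2>1]
(C,Q,X): not NE [P1→B gives 9>8; P2→P gives 6>3]
(C,Q,Y): not NE [P1→B gives 6>4]
(C,Q,Z): not NE [P1→A gives 8>5; P2→P gives 8>2; P3→Y gives 7>0]

NE set: (B,P,Z)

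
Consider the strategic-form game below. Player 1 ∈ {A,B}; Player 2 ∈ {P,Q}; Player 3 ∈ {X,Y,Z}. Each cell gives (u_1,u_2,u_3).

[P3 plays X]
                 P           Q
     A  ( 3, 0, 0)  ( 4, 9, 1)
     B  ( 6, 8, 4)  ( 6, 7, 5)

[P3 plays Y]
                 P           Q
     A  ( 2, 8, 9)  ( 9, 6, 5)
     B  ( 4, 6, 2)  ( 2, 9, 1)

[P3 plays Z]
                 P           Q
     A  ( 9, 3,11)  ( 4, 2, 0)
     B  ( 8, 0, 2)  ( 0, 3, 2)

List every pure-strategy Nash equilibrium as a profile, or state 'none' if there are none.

(A,P,X): not NE [P1→B gives 6>3; P2→Q gives 9>0; P3→Z gives 11>0]
(A,P,Y): not NE [P1→B gives 4>2; P3→Z gives 11>9]
(A,P,Z): NE
(A,Q,X): not NE [P1→B gives 6>4; P3→Y gives 5>1]
(A,Q,Y): not NE [P2→P gives 8>6]
(A,Q,Z): not NE [P2→P gives 3>2; P3→Y gives 5>0]
(B,P,X): NE
(B,P,Y): not NE [P2→Q gives 9>6; P3→X gives 4>2]
(B,P,Z): not NE [P1→A gives 9>8; P2→Q gives 3>0; P3→X gives 4>2]
(B,Q,X): not NE [P2→P gives 8>7]
(B,Q,Y): not NE [P1→A gives 9>2; P3→X gives 5>1]
(B,Q,Z): not NE [P1→A gives 4>0; P3→X gives 5>2]

Nash profiles: (A,P,Z), (B,P,X)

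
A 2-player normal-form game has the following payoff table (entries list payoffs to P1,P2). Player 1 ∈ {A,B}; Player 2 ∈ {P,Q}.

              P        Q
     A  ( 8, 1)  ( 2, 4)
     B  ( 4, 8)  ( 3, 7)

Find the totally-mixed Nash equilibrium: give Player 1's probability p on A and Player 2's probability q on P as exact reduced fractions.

P1 indiff ⇒ q·8+(1-q)·2 = q·4+(1-q)·3 ⇒ q(4) = (1-q)(1) ⇒ q = 1/5
P2 indiff ⇒ p·1+(1-p)·8 = p·4+(1-p)·7 ⇒ p(-3) = (1-p)(-1) ⇒ p = 1/4

p=1/4, q=1/5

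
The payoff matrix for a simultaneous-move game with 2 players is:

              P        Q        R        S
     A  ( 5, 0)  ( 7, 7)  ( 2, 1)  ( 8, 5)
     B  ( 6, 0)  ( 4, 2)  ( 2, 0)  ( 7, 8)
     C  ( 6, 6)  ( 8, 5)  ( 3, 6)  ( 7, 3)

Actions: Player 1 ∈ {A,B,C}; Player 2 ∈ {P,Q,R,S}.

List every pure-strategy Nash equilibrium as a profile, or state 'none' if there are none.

Nash profiles: (C,P), (C,R)

(A,P): not NE [P1→C gives 6>5; P2→Q gives 7>0]
(A,Q): not NE [P1→C gives 8>7]
(A,R): not NE [P1→C gives 3>2; P2→Q gives 7>1]
(A,S): not NE [P2→Q gives 7>5]
(B,P): not NE [P2→S gives 8>0]
(B,Q): not NE [P1→C gives 8>4; P2→S gives 8>2]
(B,R): not NE [P1→C gives 3>2; P2→S gives 8>0]
(B,S): not NE [P1→A gives 8>7]
(C,P): NE
(C,Q): not NE [P2→R gives 6>5]
(C,R): NE
(C,S): not NE [P1→A gives 8>7; P2→R gives 6>3]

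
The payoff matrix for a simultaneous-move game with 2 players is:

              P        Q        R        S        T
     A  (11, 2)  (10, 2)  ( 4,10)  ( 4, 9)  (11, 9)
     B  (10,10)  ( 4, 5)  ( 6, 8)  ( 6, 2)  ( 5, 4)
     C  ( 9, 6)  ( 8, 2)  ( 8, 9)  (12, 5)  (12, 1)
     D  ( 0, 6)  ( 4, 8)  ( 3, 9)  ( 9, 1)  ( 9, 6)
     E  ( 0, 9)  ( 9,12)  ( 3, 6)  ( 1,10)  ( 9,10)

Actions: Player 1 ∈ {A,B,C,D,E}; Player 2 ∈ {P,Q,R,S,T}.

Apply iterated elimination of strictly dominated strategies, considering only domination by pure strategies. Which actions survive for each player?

IESDS → P1:{A,B,C} P2:{P,R}

P1 drop D (C beats it: P:9>0 Q:8>4 R:8>3 S:12>9 T:12>9)
P1 drop E (A beats it: P:11>0 Q:10>9 R:4>3 S:4>1 T:11>9)
P2 drop Q (R beats it: A:10>2 B:8>5 C:9>2)
P2 drop S (R beats it: A:10>9 B:8>2 C:9>5)
P2 drop T (R beats it: A:10>9 B:8>4 C:9>1)
P1→{A,B,C} P2→{P,R}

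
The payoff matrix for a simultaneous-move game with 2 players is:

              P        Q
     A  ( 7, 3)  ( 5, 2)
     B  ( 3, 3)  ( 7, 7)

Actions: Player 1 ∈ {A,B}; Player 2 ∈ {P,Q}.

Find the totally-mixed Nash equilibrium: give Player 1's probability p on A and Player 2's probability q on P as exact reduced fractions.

P1 indiff ⇒ q·7+(1-q)·5 = q·3+(1-q)·7 ⇒ q(4) = (1-q)(2) ⇒ q = 1/3
P2 indiff ⇒ p·3+(1-p)·3 = p·2+(1-p)·7 ⇒ p(1) = (1-p)(4) ⇒ p = 4/5

P1 mixes 4/5 on A; P2 mixes 1/3 on P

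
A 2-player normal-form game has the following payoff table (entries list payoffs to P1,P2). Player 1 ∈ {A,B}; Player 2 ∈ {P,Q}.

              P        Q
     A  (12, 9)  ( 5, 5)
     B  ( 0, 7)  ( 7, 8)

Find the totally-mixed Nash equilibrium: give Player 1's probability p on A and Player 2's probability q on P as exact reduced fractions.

P1 indiff ⇒ q·12+(1-q)·5 = q·0+(1-q)·7 ⇒ q(12) = (1-q)(2) ⇒ q = 1/7
P2 indiff ⇒ p·9+(1-p)·7 = p·5+(1-p)·8 ⇒ p(4) = (1-p)(1) ⇒ p = 1/5

(p,q) = (1/5, 1/7)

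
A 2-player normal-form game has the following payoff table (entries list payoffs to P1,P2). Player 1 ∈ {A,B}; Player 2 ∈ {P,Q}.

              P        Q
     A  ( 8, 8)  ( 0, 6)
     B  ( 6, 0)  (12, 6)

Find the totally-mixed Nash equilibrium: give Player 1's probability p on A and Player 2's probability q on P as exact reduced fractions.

P1 indiff ⇒ q·8+(1-q)·0 = q·6+(1-q)·12 ⇒ q(2) = (1-q)(12) ⇒ q = 6/7
P2 indiff ⇒ p·8+(1-p)·0 = p·6+(1-p)·6 ⇒ p(2) = (1-p)(6) ⇒ p = 3/4

(p,q) = (3/4, 6/7)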